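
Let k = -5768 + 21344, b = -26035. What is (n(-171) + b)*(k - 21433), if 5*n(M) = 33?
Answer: 762241694/5 ≈ 1.5245e+8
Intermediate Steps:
n(M) = 33/5 (n(M) = (1/5)*33 = 33/5)
k = 15576
(n(-171) + b)*(k - 21433) = (33/5 - 26035)*(15576 - 21433) = -130142/5*(-5857) = 762241694/5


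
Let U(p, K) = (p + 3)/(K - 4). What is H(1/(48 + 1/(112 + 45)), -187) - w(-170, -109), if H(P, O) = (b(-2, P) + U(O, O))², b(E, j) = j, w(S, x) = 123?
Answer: -252892129069122/2072353147489 ≈ -122.03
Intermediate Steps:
U(p, K) = (3 + p)/(-4 + K)
H(P, O) = (P + (3 + O)/(-4 + O))²
H(1/(48 + 1/(112 + 45)), -187) - w(-170, -109) = (3 - 187 + (-4 - 187)/(48 + 1/(112 + 45)))²/(-4 - 187)² - 1*123 = (3 - 187 - 191/(48 + 1/157))²/(-191)² - 123 = (3 - 187 - 191/(48 + 1/157))²/36481 - 123 = (3 - 187 - 191/(7537/157))²/36481 - 123 = (3 - 187 + (157/7537)*(-191))²/36481 - 123 = (3 - 187 - 29987/7537)²/36481 - 123 = (-1416795/7537)²/36481 - 123 = (1/36481)*(2007308072025/56806369) - 123 = 2007308072025/2072353147489 - 123 = -252892129069122/2072353147489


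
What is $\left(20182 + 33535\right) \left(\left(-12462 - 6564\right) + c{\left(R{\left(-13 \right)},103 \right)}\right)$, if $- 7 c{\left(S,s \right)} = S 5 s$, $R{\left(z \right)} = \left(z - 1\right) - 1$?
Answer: $- \frac{6739173669}{7} \approx -9.6274 \cdot 10^{8}$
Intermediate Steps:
$R{\left(z \right)} = -2 + z$ ($R{\left(z \right)} = \left(-1 + z\right) - 1 = -2 + z$)
$c{\left(S,s \right)} = - \frac{5 S s}{7}$ ($c{\left(S,s \right)} = - \frac{S 5 s}{7} = - \frac{5 S s}{7}$)
$\left(20182 + 33535\right) \left(\left(-12462 - 6564\right) + c{\left(R{\left(-13 \right)},103 \right)}\right) = \left(20182 + 33535\right) \left(\left(-12462 - 6564\right) - \frac{5}{7} \left(-2 - 13\right) 103\right) = 53717 \left(\left(-12462 - 6564\right) - \left(- \frac{75}{7}\right) 103\right) = 53717 \left(-19026 + \frac{7725}{7}\right) = 53717 \left(- \frac{125457}{7}\right) = - \frac{6739173669}{7}$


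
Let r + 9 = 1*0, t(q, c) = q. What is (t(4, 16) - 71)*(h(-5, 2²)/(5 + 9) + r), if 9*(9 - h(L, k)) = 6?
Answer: 23651/42 ≈ 563.12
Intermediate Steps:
h(L, k) = 25/3 (h(L, k) = 9 - ⅑*6 = 9 - ⅔ = 25/3)
r = -9 (r = -9 + 1*0 = -9 + 0 = -9)
(t(4, 16) - 71)*(h(-5, 2²)/(5 + 9) + r) = (4 - 71)*(25/(3*(5 + 9)) - 9) = -67*((25/3)/14 - 9) = -67*((25/3)*(1/14) - 9) = -67*(25/42 - 9) = -67*(-353/42) = 23651/42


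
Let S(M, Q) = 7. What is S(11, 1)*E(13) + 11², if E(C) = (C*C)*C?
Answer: 15500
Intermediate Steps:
E(C) = C³ (E(C) = C²*C = C³)
S(11, 1)*E(13) + 11² = 7*13³ + 11² = 7*2197 + 121 = 15379 + 121 = 15500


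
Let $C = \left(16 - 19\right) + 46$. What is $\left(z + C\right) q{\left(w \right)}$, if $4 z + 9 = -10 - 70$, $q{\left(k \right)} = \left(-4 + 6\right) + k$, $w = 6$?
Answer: $166$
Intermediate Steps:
$q{\left(k \right)} = 2 + k$
$z = - \frac{89}{4}$ ($z = - \frac{9}{4} + \frac{-10 - 70}{4} = - \frac{9}{4} + \frac{1}{4} \left(-80\right) = - \frac{9}{4} - 20 = - \frac{89}{4} \approx -22.25$)
$C = 43$ ($C = -3 + 46 = 43$)
$\left(z + C\right) q{\left(w \right)} = \left(- \frac{89}{4} + 43\right) \left(2 + 6\right) = \frac{83}{4} \cdot 8 = 166$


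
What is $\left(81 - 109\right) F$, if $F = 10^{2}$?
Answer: $-2800$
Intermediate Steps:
$F = 100$
$\left(81 - 109\right) F = \left(81 - 109\right) 100 = \left(-28\right) 100 = -2800$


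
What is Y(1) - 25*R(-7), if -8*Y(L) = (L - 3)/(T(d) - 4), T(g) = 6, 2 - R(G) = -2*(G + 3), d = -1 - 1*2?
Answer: 1201/8 ≈ 150.13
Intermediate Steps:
d = -3 (d = -1 - 2 = -3)
R(G) = 8 + 2*G (R(G) = 2 - (-2)*(G + 3) = 2 - (-2)*(3 + G) = 2 - (-6 - 2*G) = 2 + (6 + 2*G) = 8 + 2*G)
Y(L) = 3/16 - L/16 (Y(L) = -(L - 3)/(8*(6 - 4)) = -(-3 + L)/(8*2) = -(-3/2 + L/2)/8 = 3/16 - L/16)
Y(1) - 25*R(-7) = (3/16 - 1/16*1) - 25*(8 + 2*(-7)) = (3/16 - 1/16) - 25*(8 - 14) = 1/8 - 25*(-6) = 1/8 + 150 = 1201/8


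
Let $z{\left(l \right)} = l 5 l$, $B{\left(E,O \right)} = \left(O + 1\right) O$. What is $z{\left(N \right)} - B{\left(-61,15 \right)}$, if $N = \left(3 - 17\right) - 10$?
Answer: $2640$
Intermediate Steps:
$B{\left(E,O \right)} = O \left(1 + O\right)$ ($B{\left(E,O \right)} = \left(1 + O\right) O = O \left(1 + O\right)$)
$N = -24$ ($N = -14 - 10 = -24$)
$z{\left(l \right)} = 5 l^{2}$ ($z{\left(l \right)} = 5 l l = 5 l^{2}$)
$z{\left(N \right)} - B{\left(-61,15 \right)} = 5 \left(-24\right)^{2} - 15 \left(1 + 15\right) = 5 \cdot 576 - 15 \cdot 16 = 2880 - 240 = 2640$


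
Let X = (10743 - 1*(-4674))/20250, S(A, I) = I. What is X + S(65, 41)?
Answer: 31321/750 ≈ 41.761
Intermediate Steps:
X = 571/750 (X = (10743 + 4674)*(1/20250) = 15417*(1/20250) = 571/750 ≈ 0.76133)
X + S(65, 41) = 571/750 + 41 = 31321/750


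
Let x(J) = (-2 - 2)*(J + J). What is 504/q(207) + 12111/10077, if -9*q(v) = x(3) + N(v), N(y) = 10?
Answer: 1092353/3359 ≈ 325.20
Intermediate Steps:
x(J) = -8*J
q(v) = 14/9 (q(v) = -(-8*3 + 10)/9 = -(-24 + 10)/9 = -⅑*(-14) = 14/9)
504/q(207) + 12111/10077 = 504/(14/9) + 12111/10077 = 504*(9/14) + 12111*(1/10077) = 324 + 4037/3359 = 1092353/3359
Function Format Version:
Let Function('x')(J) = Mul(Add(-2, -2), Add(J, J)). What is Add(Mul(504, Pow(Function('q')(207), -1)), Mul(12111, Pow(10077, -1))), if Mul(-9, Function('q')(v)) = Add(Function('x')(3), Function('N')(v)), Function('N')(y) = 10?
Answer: Rational(1092353, 3359) ≈ 325.20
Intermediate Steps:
Function('x')(J) = Mul(-8, J) (Function('x')(J) = Mul(-4, Mul(2, J)) = Mul(-8, J))
Function('q')(v) = Rational(14, 9) (Function('q')(v) = Mul(Rational(-1, 9), Add(Mul(-8, 3), 10)) = Mul(Rational(-1, 9), Add(-24, 10)) = Mul(Rational(-1, 9), -14) = Rational(14, 9))
Add(Mul(504, Pow(Function('q')(207), -1)), Mul(12111, Pow(10077, -1))) = Add(Mul(504, Pow(Rational(14, 9), -1)), Mul(12111, Pow(10077, -1))) = Add(Mul(504, Rational(9, 14)), Mul(12111, Rational(1, 10077))) = Add(324, Rational(4037, 3359)) = Rational(1092353, 3359)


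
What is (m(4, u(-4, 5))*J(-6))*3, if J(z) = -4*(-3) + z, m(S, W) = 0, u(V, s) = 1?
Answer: 0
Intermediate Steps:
J(z) = 12 + z
(m(4, u(-4, 5))*J(-6))*3 = (0*(12 - 6))*3 = (0*6)*3 = 0*3 = 0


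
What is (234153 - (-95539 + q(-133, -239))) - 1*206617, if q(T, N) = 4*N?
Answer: 124031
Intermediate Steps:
(234153 - (-95539 + q(-133, -239))) - 1*206617 = (234153 - (-95539 + 4*(-239))) - 1*206617 = (234153 - (-95539 - 956)) - 206617 = (234153 - 1*(-96495)) - 206617 = (234153 + 96495) - 206617 = 330648 - 206617 = 124031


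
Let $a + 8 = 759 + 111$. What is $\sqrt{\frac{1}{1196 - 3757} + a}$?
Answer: $\frac{\sqrt{5653614941}}{2561} \approx 29.36$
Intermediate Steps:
$a = 862$ ($a = -8 + \left(759 + 111\right) = -8 + 870 = 862$)
$\sqrt{\frac{1}{1196 - 3757} + a} = \sqrt{\frac{1}{1196 - 3757} + 862} = \sqrt{\frac{1}{-2561} + 862} = \sqrt{- \frac{1}{2561} + 862} = \sqrt{\frac{2207581}{2561}} = \frac{\sqrt{5653614941}}{2561}$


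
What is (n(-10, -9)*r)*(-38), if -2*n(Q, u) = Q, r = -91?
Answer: 17290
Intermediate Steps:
n(Q, u) = -Q/2
(n(-10, -9)*r)*(-38) = (-½*(-10)*(-91))*(-38) = (5*(-91))*(-38) = -455*(-38) = 17290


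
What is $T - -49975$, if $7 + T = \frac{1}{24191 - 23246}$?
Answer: $\frac{47219761}{945} \approx 49968.0$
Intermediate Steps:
$T = - \frac{6614}{945}$ ($T = -7 + \frac{1}{24191 - 23246} = -7 + \frac{1}{945} = - \frac{6614}{945} \approx -6.9989$)
$T - -49975 = - \frac{6614}{945} - -49975 = - \frac{6614}{945} + 49975 = \frac{47219761}{945}$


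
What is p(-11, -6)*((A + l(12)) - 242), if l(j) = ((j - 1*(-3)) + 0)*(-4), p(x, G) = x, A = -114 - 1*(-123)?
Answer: 3223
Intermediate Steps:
A = 9 (A = -114 + 123 = 9)
l(j) = -12 - 4*j (l(j) = ((j + 3) + 0)*(-4) = ((3 + j) + 0)*(-4) = (3 + j)*(-4) = -12 - 4*j)
p(-11, -6)*((A + l(12)) - 242) = -11*((9 + (-12 - 4*12)) - 242) = -11*((9 + (-12 - 48)) - 242) = -11*((9 - 60) - 242) = -11*(-51 - 242) = -11*(-293) = 3223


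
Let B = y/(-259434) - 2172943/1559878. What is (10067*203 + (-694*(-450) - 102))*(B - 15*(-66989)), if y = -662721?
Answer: 79830668777809855754717/33723782421 ≈ 2.3672e+12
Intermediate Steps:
B = 39169051148/33723782421 (B = -662721/(-259434) - 2172943/1559878 = -662721*(-1/259434) - 2172943*1/1559878 = 220907/86478 - 2172943/1559878 = 39169051148/33723782421 ≈ 1.1615)
(10067*203 + (-694*(-450) - 102))*(B - 15*(-66989)) = (10067*203 + (-694*(-450) - 102))*(39169051148/33723782421 - 15*(-66989)) = (2043601 + (312300 - 102))*(39169051148/33723782421 + 1004835) = (2043601 + 312198)*(33886876078056683/33723782421) = 2355799*(33886876078056683/33723782421) = 79830668777809855754717/33723782421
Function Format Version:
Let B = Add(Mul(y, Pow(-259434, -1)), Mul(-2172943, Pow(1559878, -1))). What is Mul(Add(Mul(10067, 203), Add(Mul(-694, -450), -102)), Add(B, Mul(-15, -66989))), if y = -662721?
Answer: Rational(79830668777809855754717, 33723782421) ≈ 2.3672e+12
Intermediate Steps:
B = Rational(39169051148, 33723782421) (B = Add(Mul(-662721, Pow(-259434, -1)), Mul(-2172943, Pow(1559878, -1))) = Add(Mul(-662721, Rational(-1, 259434)), Mul(-2172943, Rational(1, 1559878))) = Add(Rational(220907, 86478), Rational(-2172943, 1559878)) = Rational(39169051148, 33723782421) ≈ 1.1615)
Mul(Add(Mul(10067, 203), Add(Mul(-694, -450), -102)), Add(B, Mul(-15, -66989))) = Mul(Add(Mul(10067, 203), Add(Mul(-694, -450), -102)), Add(Rational(39169051148, 33723782421), Mul(-15, -66989))) = Mul(Add(2043601, Add(312300, -102)), Add(Rational(39169051148, 33723782421), 1004835)) = Mul(Add(2043601, 312198), Rational(33886876078056683, 33723782421)) = Mul(2355799, Rational(33886876078056683, 33723782421)) = Rational(79830668777809855754717, 33723782421)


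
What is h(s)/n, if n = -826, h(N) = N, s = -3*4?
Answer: 6/413 ≈ 0.014528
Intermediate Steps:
s = -12
h(s)/n = -12/(-826) = -12*(-1/826) = 6/413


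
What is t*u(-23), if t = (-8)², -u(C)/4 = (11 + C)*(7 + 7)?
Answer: 43008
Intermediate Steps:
u(C) = -616 - 56*C (u(C) = -4*(11 + C)*(7 + 7) = -4*(11 + C)*14 = -4*(154 + 14*C) = -616 - 56*C)
t = 64
t*u(-23) = 64*(-616 - 56*(-23)) = 64*(-616 + 1288) = 64*672 = 43008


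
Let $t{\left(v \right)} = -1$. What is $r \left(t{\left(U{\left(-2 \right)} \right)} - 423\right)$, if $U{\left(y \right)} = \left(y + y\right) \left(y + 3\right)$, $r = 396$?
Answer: $-167904$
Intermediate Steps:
$U{\left(y \right)} = 2 y \left(3 + y\right)$
$r \left(t{\left(U{\left(-2 \right)} \right)} - 423\right) = 396 \left(-1 - 423\right) = 396 \left(-424\right) = -167904$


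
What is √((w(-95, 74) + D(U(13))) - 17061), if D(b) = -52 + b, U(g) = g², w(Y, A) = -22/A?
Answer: I*√23196743/37 ≈ 130.17*I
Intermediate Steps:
√((w(-95, 74) + D(U(13))) - 17061) = √((-22/74 + (-52 + 13²)) - 17061) = √((-22*1/74 + (-52 + 169)) - 17061) = √((-11/37 + 117) - 17061) = √(4318/37 - 17061) = √(-626939/37) = I*√23196743/37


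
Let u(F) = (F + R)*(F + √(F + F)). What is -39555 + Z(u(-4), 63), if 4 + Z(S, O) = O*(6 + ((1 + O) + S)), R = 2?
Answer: -34645 - 252*I*√2 ≈ -34645.0 - 356.38*I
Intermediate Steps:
u(F) = (2 + F)*(F + √2*√F) (u(F) = (F + 2)*(F + √(F + F)) = (2 + F)*(F + √(2*F)) = (2 + F)*(F + √2*√F))
Z(S, O) = -4 + O*(7 + O + S) (Z(S, O) = -4 + O*(6 + ((1 + O) + S)) = -4 + O*(6 + (1 + O + S)) = -4 + O*(7 + O + S))
-39555 + Z(u(-4), 63) = -39555 + (-4 + 63² + 7*63 + 63*((-4)² + 2*(-4) + √2*(-4)^(3/2) + 2*√2*√(-4))) = -39555 + (-4 + 3969 + 441 + 63*(16 - 8 + √2*(-8*I) + 2*√2*(2*I))) = -39555 + (-4 + 3969 + 441 + 63*(16 - 8 - 8*I*√2 + 4*I*√2)) = -39555 + (-4 + 3969 + 441 + 63*(8 - 4*I*√2)) = -39555 + (-4 + 3969 + 441 + (504 - 252*I*√2)) = -39555 + (4910 - 252*I*√2) = -34645 - 252*I*√2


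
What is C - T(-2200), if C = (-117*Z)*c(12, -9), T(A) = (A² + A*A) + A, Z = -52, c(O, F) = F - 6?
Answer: -9769060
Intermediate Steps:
c(O, F) = -6 + F
T(A) = A + 2*A² (T(A) = (A² + A²) + A = 2*A² + A = A + 2*A²)
C = -91260 (C = (-117*(-52))*(-6 - 9) = 6084*(-15) = -91260)
C - T(-2200) = -91260 - (-2200)*(1 + 2*(-2200)) = -91260 - (-2200)*(1 - 4400) = -91260 - (-2200)*(-4399) = -91260 - 1*9677800 = -91260 - 9677800 = -9769060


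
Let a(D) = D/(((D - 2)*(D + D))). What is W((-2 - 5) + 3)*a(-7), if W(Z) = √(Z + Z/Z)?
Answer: -I*√3/18 ≈ -0.096225*I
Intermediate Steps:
a(D) = 1/(2*(-2 + D)) (a(D) = D/(((-2 + D)*(2*D))) = D/((2*D*(-2 + D))) = D*(1/(2*D*(-2 + D))) = 1/(2*(-2 + D)))
W(Z) = √(1 + Z) (W(Z) = √(Z + 1) = √(1 + Z))
W((-2 - 5) + 3)*a(-7) = √(1 + ((-2 - 5) + 3))*(1/(2*(-2 - 7))) = √(1 + (-7 + 3))*((½)/(-9)) = √(1 - 4)*((½)*(-⅑)) = √(-3)*(-1/18) = (I*√3)*(-1/18) = -I*√3/18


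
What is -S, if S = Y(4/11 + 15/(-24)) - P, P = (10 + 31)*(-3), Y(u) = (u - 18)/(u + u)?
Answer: -7265/46 ≈ -157.93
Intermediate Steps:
Y(u) = (-18 + u)/(2*u) (Y(u) = (-18 + u)/((2*u)) = (-18 + u)*(1/(2*u)) = (-18 + u)/(2*u))
P = -123 (P = 41*(-3) = -123)
S = 7265/46 (S = (-18 + (4/11 + 15/(-24)))/(2*(4/11 + 15/(-24))) - 1*(-123) = (-18 + (4*(1/11) + 15*(-1/24)))/(2*(4*(1/11) + 15*(-1/24))) + 123 = (-18 + (4/11 - 5/8))/(2*(4/11 - 5/8)) + 123 = (-18 - 23/88)/(2*(-23/88)) + 123 = (½)*(-88/23)*(-1607/88) + 123 = 1607/46 + 123 = 7265/46 ≈ 157.93)
-S = -1*7265/46 = -7265/46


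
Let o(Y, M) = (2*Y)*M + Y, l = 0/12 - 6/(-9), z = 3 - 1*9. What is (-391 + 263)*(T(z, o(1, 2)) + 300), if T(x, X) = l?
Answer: -115456/3 ≈ -38485.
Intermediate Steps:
z = -6 (z = 3 - 9 = -6)
l = ⅔ (l = 0*(1/12) - 6*(-⅑) = 0 + ⅔ = ⅔ ≈ 0.66667)
o(Y, M) = Y + 2*M*Y (o(Y, M) = 2*M*Y + Y = Y + 2*M*Y)
T(x, X) = ⅔
(-391 + 263)*(T(z, o(1, 2)) + 300) = (-391 + 263)*(⅔ + 300) = -128*902/3 = -115456/3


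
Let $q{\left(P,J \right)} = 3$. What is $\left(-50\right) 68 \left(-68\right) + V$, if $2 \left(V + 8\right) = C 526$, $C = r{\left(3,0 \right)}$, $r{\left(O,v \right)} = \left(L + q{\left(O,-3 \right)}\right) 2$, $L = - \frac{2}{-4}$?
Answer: $233033$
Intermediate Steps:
$L = \frac{1}{2}$ ($L = \left(-2\right) \left(- \frac{1}{4}\right) = \frac{1}{2} \approx 0.5$)
$r{\left(O,v \right)} = 7$ ($r{\left(O,v \right)} = \left(\frac{1}{2} + 3\right) 2 = \frac{7}{2} \cdot 2 = 7$)
$C = 7$
$V = 1833$ ($V = -8 + \frac{7 \cdot 526}{2} = -8 + \frac{1}{2} \cdot 3682 = -8 + 1841 = 1833$)
$\left(-50\right) 68 \left(-68\right) + V = \left(-50\right) 68 \left(-68\right) + 1833 = \left(-3400\right) \left(-68\right) + 1833 = 231200 + 1833 = 233033$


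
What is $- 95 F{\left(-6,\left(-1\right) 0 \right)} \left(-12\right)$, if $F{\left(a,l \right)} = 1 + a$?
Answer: $-5700$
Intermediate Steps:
$- 95 F{\left(-6,\left(-1\right) 0 \right)} \left(-12\right) = - 95 \left(1 - 6\right) \left(-12\right) = \left(-95\right) \left(-5\right) \left(-12\right) = 475 \left(-12\right) = -5700$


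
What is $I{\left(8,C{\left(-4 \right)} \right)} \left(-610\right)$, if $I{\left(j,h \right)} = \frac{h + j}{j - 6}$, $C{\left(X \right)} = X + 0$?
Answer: $-1220$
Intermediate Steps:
$C{\left(X \right)} = X$
$I{\left(j,h \right)} = \frac{h + j}{-6 + j}$
$I{\left(8,C{\left(-4 \right)} \right)} \left(-610\right) = \frac{-4 + 8}{-6 + 8} \left(-610\right) = \frac{1}{2} \cdot 4 \left(-610\right) = 2 \left(-610\right) = -1220$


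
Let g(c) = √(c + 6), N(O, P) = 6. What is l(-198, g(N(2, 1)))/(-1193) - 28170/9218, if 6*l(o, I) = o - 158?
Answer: -49589813/16495611 ≈ -3.0062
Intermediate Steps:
g(c) = √(6 + c)
l(o, I) = -79/3 + o/6 (l(o, I) = (o - 158)/6 = (-158 + o)/6 = -79/3 + o/6)
l(-198, g(N(2, 1)))/(-1193) - 28170/9218 = (-79/3 + (⅙)*(-198))/(-1193) - 28170/9218 = (-79/3 - 33)*(-1/1193) - 28170*1/9218 = -178/3*(-1/1193) - 14085/4609 = 178/3579 - 14085/4609 = -49589813/16495611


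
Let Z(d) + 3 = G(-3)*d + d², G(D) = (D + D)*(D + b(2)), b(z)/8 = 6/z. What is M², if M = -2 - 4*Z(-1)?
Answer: 248004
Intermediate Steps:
b(z) = 48/z (b(z) = 8*(6/z) = 48/z)
G(D) = 2*D*(24 + D) (G(D) = (D + D)*(D + 48/2) = (2*D)*(D + 48*(½)) = (2*D)*(D + 24) = (2*D)*(24 + D) = 2*D*(24 + D))
Z(d) = -3 + d² - 126*d (Z(d) = -3 + ((2*(-3)*(24 - 3))*d + d²) = -3 + ((2*(-3)*21)*d + d²) = -3 + (-126*d + d²) = -3 + (d² - 126*d) = -3 + d² - 126*d)
M = -498 (M = -2 - 4*(-3 + (-1)² - 126*(-1)) = -2 - 4*(-3 + 1 + 126) = -2 - 4*124 = -2 - 496 = -498)
M² = (-498)² = 248004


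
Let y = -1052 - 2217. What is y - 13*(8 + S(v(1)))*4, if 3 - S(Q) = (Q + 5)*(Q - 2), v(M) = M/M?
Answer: -4153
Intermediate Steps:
v(M) = 1
S(Q) = 3 - (-2 + Q)*(5 + Q) (S(Q) = 3 - (Q + 5)*(Q - 2) = 3 - (5 + Q)*(-2 + Q) = 3 - (-2 + Q)*(5 + Q))
y = -3269
y - 13*(8 + S(v(1)))*4 = -3269 - 13*(8 + (13 - 1*1² - 3*1))*4 = -3269 - 13*(8 + (13 - 1*1 - 3))*4 = -3269 - 13*(8 + (13 - 1 - 3))*4 = -3269 - 13*(8 + 9)*4 = -3269 - 13*17*4 = -3269 - 221*4 = -3269 - 884 = -4153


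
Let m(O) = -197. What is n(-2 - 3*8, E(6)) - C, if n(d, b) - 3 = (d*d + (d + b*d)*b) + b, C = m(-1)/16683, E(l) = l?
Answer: -6789784/16683 ≈ -406.99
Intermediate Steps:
C = -197/16683 ≈ -0.011808
n(d, b) = 3 + b + d² + b*(d + b*d) (n(d, b) = 3 + ((d*d + (d + b*d)*b) + b) = 3 + ((d² + b*(d + b*d)) + b) = 3 + (b + d² + b*(d + b*d)) = 3 + b + d² + b*(d + b*d))
n(-2 - 3*8, E(6)) - C = (3 + 6 + (-2 - 3*8)² + 6*(-2 - 3*8) + (-2 - 3*8)*6²) - 1*(-197/16683) = (3 + 6 + (-2 - 24)² + 6*(-2 - 24) + (-2 - 24)*36) + 197/16683 = (3 + 6 + (-26)² + 6*(-26) - 26*36) + 197/16683 = (3 + 6 + 676 - 156 - 936) + 197/16683 = -407 + 197/16683 = -6789784/16683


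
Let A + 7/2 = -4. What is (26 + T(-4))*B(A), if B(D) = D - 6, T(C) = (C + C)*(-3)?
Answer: -675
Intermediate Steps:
T(C) = -6*C (T(C) = (2*C)*(-3) = -6*C)
A = -15/2 (A = -7/2 - 4 = -15/2 ≈ -7.5000)
B(D) = -6 + D
(26 + T(-4))*B(A) = (26 - 6*(-4))*(-6 - 15/2) = (26 + 24)*(-27/2) = 50*(-27/2) = -675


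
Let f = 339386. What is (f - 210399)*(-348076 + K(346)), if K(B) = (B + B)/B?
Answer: -44897021038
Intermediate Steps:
K(B) = 2 (K(B) = (2*B)/B = 2)
(f - 210399)*(-348076 + K(346)) = (339386 - 210399)*(-348076 + 2) = 128987*(-348074) = -44897021038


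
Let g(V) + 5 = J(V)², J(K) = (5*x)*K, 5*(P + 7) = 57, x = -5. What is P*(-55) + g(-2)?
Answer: 2253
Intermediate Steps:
P = 22/5 (P = -7 + (⅕)*57 = -7 + 57/5 = 22/5 ≈ 4.4000)
J(K) = -25*K (J(K) = (5*(-5))*K = -25*K)
g(V) = -5 + 625*V² (g(V) = -5 + (-25*V)² = -5 + 625*V²)
P*(-55) + g(-2) = (22/5)*(-55) + (-5 + 625*(-2)²) = -242 + (-5 + 625*4) = -242 + (-5 + 2500) = -242 + 2495 = 2253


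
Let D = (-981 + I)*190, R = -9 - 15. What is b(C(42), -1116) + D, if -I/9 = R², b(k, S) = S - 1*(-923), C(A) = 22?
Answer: -1171543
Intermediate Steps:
R = -24
b(k, S) = 923 + S (b(k, S) = S + 923 = 923 + S)
I = -5184 (I = -9*(-24)² = -9*576 = -5184)
D = -1171350 (D = (-981 - 5184)*190 = -6165*190 = -1171350)
b(C(42), -1116) + D = (923 - 1116) - 1171350 = -193 - 1171350 = -1171543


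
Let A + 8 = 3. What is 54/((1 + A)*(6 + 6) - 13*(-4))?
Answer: 27/2 ≈ 13.500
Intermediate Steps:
A = -5 (A = -8 + 3 = -5)
54/((1 + A)*(6 + 6) - 13*(-4)) = 54/((1 - 5)*(6 + 6) - 13*(-4)) = 54/(-4*12 + 52) = 54/(-48 + 52) = 54/4 = 54*(1/4) = 27/2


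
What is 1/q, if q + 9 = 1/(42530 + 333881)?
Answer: -376411/3387698 ≈ -0.11111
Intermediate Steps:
q = -3387698/376411 (q = -9 + 1/(42530 + 333881) = -9 + 1/376411 = -3387698/376411 ≈ -9.0000)
1/q = 1/(-3387698/376411) = -376411/3387698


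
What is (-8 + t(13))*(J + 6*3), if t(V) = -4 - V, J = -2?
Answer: -400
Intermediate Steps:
(-8 + t(13))*(J + 6*3) = (-8 + (-4 - 1*13))*(-2 + 6*3) = (-8 + (-4 - 13))*(-2 + 18) = (-8 - 17)*16 = -25*16 = -400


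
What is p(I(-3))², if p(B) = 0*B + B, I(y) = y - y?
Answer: 0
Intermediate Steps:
I(y) = 0
p(B) = B (p(B) = 0 + B = B)
p(I(-3))² = 0² = 0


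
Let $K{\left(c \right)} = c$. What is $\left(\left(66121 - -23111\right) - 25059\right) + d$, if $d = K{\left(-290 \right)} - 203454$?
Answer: $-139571$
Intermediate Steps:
$d = -203744$ ($d = -290 - 203454 = -203744$)
$\left(\left(66121 - -23111\right) - 25059\right) + d = \left(\left(66121 - -23111\right) - 25059\right) - 203744 = \left(\left(66121 + 23111\right) - 25059\right) - 203744 = \left(89232 - 25059\right) - 203744 = 64173 - 203744 = -139571$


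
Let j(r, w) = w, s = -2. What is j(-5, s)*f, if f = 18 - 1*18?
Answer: 0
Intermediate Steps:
f = 0 (f = 18 - 18 = 0)
j(-5, s)*f = -2*0 = 0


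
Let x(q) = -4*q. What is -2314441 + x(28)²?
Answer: -2301897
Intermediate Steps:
-2314441 + x(28)² = -2314441 + (-4*28)² = -2314441 + (-112)² = -2314441 + 12544 = -2301897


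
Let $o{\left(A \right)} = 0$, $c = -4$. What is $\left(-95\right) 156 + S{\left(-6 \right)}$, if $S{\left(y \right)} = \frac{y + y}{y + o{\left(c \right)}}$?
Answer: $-14818$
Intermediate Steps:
$S{\left(y \right)} = 2$ ($S{\left(y \right)} = \frac{y + y}{y + 0} = \frac{2 y}{y} = 2$)
$\left(-95\right) 156 + S{\left(-6 \right)} = \left(-95\right) 156 + 2 = -14820 + 2 = -14818$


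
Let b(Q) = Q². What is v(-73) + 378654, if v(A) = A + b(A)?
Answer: 383910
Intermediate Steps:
v(A) = A + A²
v(-73) + 378654 = -73*(1 - 73) + 378654 = -73*(-72) + 378654 = 5256 + 378654 = 383910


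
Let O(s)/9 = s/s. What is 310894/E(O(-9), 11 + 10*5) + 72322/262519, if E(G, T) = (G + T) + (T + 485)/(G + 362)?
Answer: 2162949900497/497210986 ≈ 4350.2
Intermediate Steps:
O(s) = 9 (O(s) = 9*(s/s) = 9*1 = 9)
E(G, T) = G + T + (485 + T)/(362 + G) (E(G, T) = (G + T) + (485 + T)/(362 + G) = G + T + (485 + T)/(362 + G))
310894/E(O(-9), 11 + 10*5) + 72322/262519 = 310894/(((485 + 9**2 + 362*9 + 363*(11 + 10*5) + 9*(11 + 10*5))/(362 + 9))) + 72322/262519 = 310894/(((485 + 81 + 3258 + 363*(11 + 50) + 9*(11 + 50))/371)) + 72322*(1/262519) = 310894/(((485 + 81 + 3258 + 363*61 + 9*61)/371)) + 72322/262519 = 310894/(((485 + 81 + 3258 + 22143 + 549)/371)) + 72322/262519 = 310894/(((1/371)*26516)) + 72322/262519 = 310894/(3788/53) + 72322/262519 = 310894*(53/3788) + 72322/262519 = 8238691/1894 + 72322/262519 = 2162949900497/497210986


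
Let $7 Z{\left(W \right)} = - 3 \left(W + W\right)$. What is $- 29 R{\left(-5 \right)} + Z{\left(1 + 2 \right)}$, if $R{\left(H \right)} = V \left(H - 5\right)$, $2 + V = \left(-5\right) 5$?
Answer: $- \frac{54828}{7} \approx -7832.6$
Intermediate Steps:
$V = -27$ ($V = -2 - 25 = -27$)
$R{\left(H \right)} = 135 - 27 H$ ($R{\left(H \right)} = - 27 \left(H - 5\right) = - 27 \left(-5 + H\right) = 135 - 27 H$)
$Z{\left(W \right)} = - \frac{6 W}{7}$ ($Z{\left(W \right)} = \frac{\left(-3\right) \left(W + W\right)}{7} = \frac{\left(-3\right) 2 W}{7} = \frac{\left(-6\right) W}{7} = - \frac{6 W}{7}$)
$- 29 R{\left(-5 \right)} + Z{\left(1 + 2 \right)} = - 29 \left(135 - -135\right) - \frac{6 \left(1 + 2\right)}{7} = - 29 \left(135 + 135\right) - \frac{18}{7} = \left(-29\right) 270 - \frac{18}{7} = -7830 - \frac{18}{7} = - \frac{54828}{7}$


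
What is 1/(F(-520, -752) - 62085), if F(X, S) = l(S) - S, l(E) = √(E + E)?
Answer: -61333/3761738393 - 4*I*√94/3761738393 ≈ -1.6304e-5 - 1.0309e-8*I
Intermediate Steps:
l(E) = √2*√E (l(E) = √(2*E) = √2*√E)
F(X, S) = -S + √2*√S (F(X, S) = √2*√S - S = -S + √2*√S)
1/(F(-520, -752) - 62085) = 1/((-1*(-752) + √2*√(-752)) - 62085) = 1/((752 + √2*(4*I*√47)) - 62085) = 1/((752 + 4*I*√94) - 62085) = 1/(-61333 + 4*I*√94)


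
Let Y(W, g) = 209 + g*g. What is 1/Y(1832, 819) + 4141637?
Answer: 2778914177891/670970 ≈ 4.1416e+6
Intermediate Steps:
Y(W, g) = 209 + g**2
1/Y(1832, 819) + 4141637 = 1/(209 + 819**2) + 4141637 = 1/(209 + 670761) + 4141637 = 1/670970 + 4141637 = 2778914177891/670970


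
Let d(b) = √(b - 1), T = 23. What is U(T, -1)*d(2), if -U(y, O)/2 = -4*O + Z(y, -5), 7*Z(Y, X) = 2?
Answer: -60/7 ≈ -8.5714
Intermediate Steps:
Z(Y, X) = 2/7 (Z(Y, X) = (⅐)*2 = 2/7)
d(b) = √(-1 + b)
U(y, O) = -4/7 + 8*O (U(y, O) = -2*(-4*O + 2/7) = -2*(2/7 - 4*O) = -4/7 + 8*O)
U(T, -1)*d(2) = (-4/7 + 8*(-1))*√(-1 + 2) = (-4/7 - 8)*√1 = -60/7*1 = -60/7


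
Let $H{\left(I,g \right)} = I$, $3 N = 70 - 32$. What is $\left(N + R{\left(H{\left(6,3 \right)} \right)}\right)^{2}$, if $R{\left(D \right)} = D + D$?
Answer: $\frac{5476}{9} \approx 608.44$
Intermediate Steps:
$N = \frac{38}{3}$ ($N = \frac{70 - 32}{3} = \frac{1}{3} \cdot 38 = \frac{38}{3} \approx 12.667$)
$R{\left(D \right)} = 2 D$
$\left(N + R{\left(H{\left(6,3 \right)} \right)}\right)^{2} = \left(\frac{38}{3} + 2 \cdot 6\right)^{2} = \left(\frac{38}{3} + 12\right)^{2} = \left(\frac{74}{3}\right)^{2} = \frac{5476}{9}$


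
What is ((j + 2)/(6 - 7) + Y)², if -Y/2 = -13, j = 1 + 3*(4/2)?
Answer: 289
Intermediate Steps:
j = 7 (j = 1 + 3*(4*(½)) = 1 + 3*2 = 1 + 6 = 7)
Y = 26 (Y = -2*(-13) = 26)
((j + 2)/(6 - 7) + Y)² = ((7 + 2)/(6 - 7) + 26)² = (9/(-1) + 26)² = (9*(-1) + 26)² = (-9 + 26)² = 17² = 289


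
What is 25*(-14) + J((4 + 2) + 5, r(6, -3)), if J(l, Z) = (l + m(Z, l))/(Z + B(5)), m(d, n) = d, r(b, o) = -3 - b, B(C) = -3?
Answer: -2101/6 ≈ -350.17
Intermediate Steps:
J(l, Z) = (Z + l)/(-3 + Z) (J(l, Z) = (l + Z)/(Z - 3) = (Z + l)/(-3 + Z))
25*(-14) + J((4 + 2) + 5, r(6, -3)) = 25*(-14) + ((-3 - 1*6) + ((4 + 2) + 5))/(-3 + (-3 - 1*6)) = -350 + ((-3 - 6) + (6 + 5))/(-3 + (-3 - 6)) = -350 + (-9 + 11)/(-3 - 9) = -350 + 2/(-12) = -350 - 1/12*2 = -350 - 1/6 = -2101/6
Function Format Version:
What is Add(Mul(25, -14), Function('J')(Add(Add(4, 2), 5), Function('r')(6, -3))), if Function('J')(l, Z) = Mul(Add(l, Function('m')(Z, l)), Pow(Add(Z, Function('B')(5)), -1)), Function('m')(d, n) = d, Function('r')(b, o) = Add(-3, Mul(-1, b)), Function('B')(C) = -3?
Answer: Rational(-2101, 6) ≈ -350.17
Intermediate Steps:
Function('J')(l, Z) = Mul(Pow(Add(-3, Z), -1), Add(Z, l)) (Function('J')(l, Z) = Mul(Add(l, Z), Pow(Add(Z, -3), -1)) = Mul(Add(Z, l), Pow(Add(-3, Z), -1)) = Mul(Pow(Add(-3, Z), -1), Add(Z, l)))
Add(Mul(25, -14), Function('J')(Add(Add(4, 2), 5), Function('r')(6, -3))) = Add(Mul(25, -14), Mul(Pow(Add(-3, Add(-3, Mul(-1, 6))), -1), Add(Add(-3, Mul(-1, 6)), Add(Add(4, 2), 5)))) = Add(-350, Mul(Pow(Add(-3, Add(-3, -6)), -1), Add(Add(-3, -6), Add(6, 5)))) = Add(-350, Mul(Pow(Add(-3, -9), -1), Add(-9, 11))) = Add(-350, Mul(Pow(-12, -1), 2)) = Add(-350, Mul(Rational(-1, 12), 2)) = Add(-350, Rational(-1, 6)) = Rational(-2101, 6)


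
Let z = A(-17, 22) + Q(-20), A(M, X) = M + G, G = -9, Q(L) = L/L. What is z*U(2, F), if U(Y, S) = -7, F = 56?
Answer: 175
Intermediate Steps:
Q(L) = 1
A(M, X) = -9 + M (A(M, X) = M - 9 = -9 + M)
z = -25 (z = (-9 - 17) + 1 = -26 + 1 = -25)
z*U(2, F) = -25*(-7) = 175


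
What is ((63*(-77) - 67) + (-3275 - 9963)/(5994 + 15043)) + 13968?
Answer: 190371612/21037 ≈ 9049.4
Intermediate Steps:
((63*(-77) - 67) + (-3275 - 9963)/(5994 + 15043)) + 13968 = ((-4851 - 67) - 13238/21037) + 13968 = (-4918 - 13238*1/21037) + 13968 = (-4918 - 13238/21037) + 13968 = -103473204/21037 + 13968 = 190371612/21037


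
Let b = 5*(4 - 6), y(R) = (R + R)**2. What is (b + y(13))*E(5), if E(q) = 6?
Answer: 3996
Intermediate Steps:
y(R) = 4*R**2 (y(R) = (2*R)**2 = 4*R**2)
b = -10 (b = 5*(-2) = -10)
(b + y(13))*E(5) = (-10 + 4*13**2)*6 = (-10 + 4*169)*6 = (-10 + 676)*6 = 666*6 = 3996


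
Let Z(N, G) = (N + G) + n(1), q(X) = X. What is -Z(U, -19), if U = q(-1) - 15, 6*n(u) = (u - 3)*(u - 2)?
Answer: 104/3 ≈ 34.667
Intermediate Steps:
n(u) = (-3 + u)*(-2 + u)/6 (n(u) = ((u - 3)*(u - 2))/6 = ((-3 + u)*(-2 + u))/6 = (-3 + u)*(-2 + u)/6)
U = -16 (U = -1 - 15 = -16)
Z(N, G) = ⅓ + G + N (Z(N, G) = (N + G) + (1 - ⅚*1 + (⅙)*1²) = (G + N) + (1 - ⅚ + (⅙)*1) = (G + N) + (1 - ⅚ + ⅙) = (G + N) + ⅓ = ⅓ + G + N)
-Z(U, -19) = -(⅓ - 19 - 16) = -1*(-104/3) = 104/3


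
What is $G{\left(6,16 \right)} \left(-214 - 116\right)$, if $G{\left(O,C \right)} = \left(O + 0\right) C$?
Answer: $-31680$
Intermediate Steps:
$G{\left(O,C \right)} = C O$ ($G{\left(O,C \right)} = O C = C O$)
$G{\left(6,16 \right)} \left(-214 - 116\right) = 16 \cdot 6 \left(-214 - 116\right) = 96 \left(-330\right) = -31680$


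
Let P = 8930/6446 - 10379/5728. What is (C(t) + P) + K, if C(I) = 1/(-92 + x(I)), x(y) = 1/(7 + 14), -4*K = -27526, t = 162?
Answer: 245302001260785/35648855264 ≈ 6881.1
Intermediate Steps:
K = 13763/2 (K = -1/4*(-27526) = 13763/2 ≈ 6881.5)
P = -7875997/18461344 (P = 8930*(1/6446) - 10379*1/5728 = 4465/3223 - 10379/5728 = -7875997/18461344 ≈ -0.42662)
x(y) = 1/21
C(I) = -21/1931 (C(I) = 1/(-92 + 1/21) = 1/(-1931/21) = -21/1931)
(C(t) + P) + K = (-21/1931 - 7875997/18461344) + 13763/2 = -15596238431/35648855264 + 13763/2 = 245302001260785/35648855264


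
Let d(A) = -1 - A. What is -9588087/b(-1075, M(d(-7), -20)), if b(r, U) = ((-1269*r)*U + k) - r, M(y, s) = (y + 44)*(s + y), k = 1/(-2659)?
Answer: 8498241111/846378689692 ≈ 0.010041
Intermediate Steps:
k = -1/2659 ≈ -0.00037608
M(y, s) = (44 + y)*(s + y)
b(r, U) = -1/2659 - r - 1269*U*r (b(r, U) = ((-1269*r)*U - 1/2659) - r = (-1269*U*r - 1/2659) - r = (-1/2659 - 1269*U*r) - r = -1/2659 - r - 1269*U*r)
-9588087/b(-1075, M(d(-7), -20)) = -9588087/(-1/2659 - 1*(-1075) - 1269*((-1 - 1*(-7))² + 44*(-20) + 44*(-1 - 1*(-7)) - 20*(-1 - 1*(-7)))*(-1075)) = -9588087/(-1/2659 + 1075 - 1269*((-1 + 7)² - 880 + 44*(-1 + 7) - 20*(-1 + 7))*(-1075)) = -9588087/(-1/2659 + 1075 - 1269*(6² - 880 + 44*6 - 20*6)*(-1075)) = -9588087/(-1/2659 + 1075 - 1269*(36 - 880 + 264 - 120)*(-1075)) = -9588087/(-1/2659 + 1075 - 1269*(-700)*(-1075)) = -9588087/(-1/2659 + 1075 - 954922500) = -9588087/(-2539136069076/2659) = -9588087*(-2659/2539136069076) = 8498241111/846378689692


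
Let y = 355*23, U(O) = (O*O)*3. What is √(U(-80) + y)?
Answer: √27365 ≈ 165.42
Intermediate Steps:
U(O) = 3*O² (U(O) = O²*3 = 3*O²)
y = 8165
√(U(-80) + y) = √(3*(-80)² + 8165) = √(3*6400 + 8165) = √(19200 + 8165) = √27365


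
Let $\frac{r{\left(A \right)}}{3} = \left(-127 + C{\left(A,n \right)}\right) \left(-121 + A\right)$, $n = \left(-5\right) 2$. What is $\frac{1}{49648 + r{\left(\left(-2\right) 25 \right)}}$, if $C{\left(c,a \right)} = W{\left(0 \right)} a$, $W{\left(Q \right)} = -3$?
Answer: $\frac{1}{99409} \approx 1.0059 \cdot 10^{-5}$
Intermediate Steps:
$n = -10$
$C{\left(c,a \right)} = - 3 a$
$r{\left(A \right)} = 35211 - 291 A$ ($r{\left(A \right)} = 3 \left(-127 - -30\right) \left(-121 + A\right) = 3 \left(-127 + 30\right) \left(-121 + A\right) = 3 \left(- 97 \left(-121 + A\right)\right) = 3 \left(11737 - 97 A\right) = 35211 - 291 A$)
$\frac{1}{49648 + r{\left(\left(-2\right) 25 \right)}} = \frac{1}{49648 + \left(35211 - 291 \left(\left(-2\right) 25\right)\right)} = \frac{1}{49648 + \left(35211 - -14550\right)} = \frac{1}{49648 + \left(35211 + 14550\right)} = \frac{1}{49648 + 49761} = \frac{1}{99409}$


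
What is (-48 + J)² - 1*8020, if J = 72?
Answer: -7444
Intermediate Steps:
(-48 + J)² - 1*8020 = (-48 + 72)² - 1*8020 = 24² - 8020 = 576 - 8020 = -7444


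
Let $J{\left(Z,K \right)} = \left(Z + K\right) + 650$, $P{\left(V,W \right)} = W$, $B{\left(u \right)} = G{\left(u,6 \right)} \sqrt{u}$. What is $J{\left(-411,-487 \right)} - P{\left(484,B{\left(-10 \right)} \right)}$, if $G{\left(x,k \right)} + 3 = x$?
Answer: $-248 + 13 i \sqrt{10} \approx -248.0 + 41.11 i$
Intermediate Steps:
$G{\left(x,k \right)} = -3 + x$
$B{\left(u \right)} = \sqrt{u} \left(-3 + u\right)$ ($B{\left(u \right)} = \left(-3 + u\right) \sqrt{u} = \sqrt{u} \left(-3 + u\right)$)
$J{\left(Z,K \right)} = 650 + K + Z$ ($J{\left(Z,K \right)} = \left(K + Z\right) + 650 = 650 + K + Z$)
$J{\left(-411,-487 \right)} - P{\left(484,B{\left(-10 \right)} \right)} = \left(650 - 487 - 411\right) - \sqrt{-10} \left(-3 - 10\right) = -248 - i \sqrt{10} \left(-13\right) = -248 - - 13 i \sqrt{10} = -248 + 13 i \sqrt{10}$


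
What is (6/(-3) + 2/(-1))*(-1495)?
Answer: 5980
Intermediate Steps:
(6/(-3) + 2/(-1))*(-1495) = (6*(-⅓) + 2*(-1))*(-1495) = (-2 - 2)*(-1495) = -4*(-1495) = 5980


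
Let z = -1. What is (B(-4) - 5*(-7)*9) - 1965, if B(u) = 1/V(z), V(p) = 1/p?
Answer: -1651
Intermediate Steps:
B(u) = -1 (B(u) = 1/(1/(-1)) = 1/(-1) = -1)
(B(-4) - 5*(-7)*9) - 1965 = (-1 - 5*(-7)*9) - 1965 = (-1 + 35*9) - 1965 = (-1 + 315) - 1965 = 314 - 1965 = -1651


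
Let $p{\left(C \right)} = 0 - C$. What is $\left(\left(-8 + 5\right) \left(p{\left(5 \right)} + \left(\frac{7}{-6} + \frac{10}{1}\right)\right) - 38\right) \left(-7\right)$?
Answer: $\frac{693}{2} \approx 346.5$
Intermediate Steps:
$p{\left(C \right)} = - C$
$\left(\left(-8 + 5\right) \left(p{\left(5 \right)} + \left(\frac{7}{-6} + \frac{10}{1}\right)\right) - 38\right) \left(-7\right) = \left(\left(-8 + 5\right) \left(\left(-1\right) 5 + \left(\frac{7}{-6} + \frac{10}{1}\right)\right) - 38\right) \left(-7\right) = \left(- 3 \left(-5 + \left(7 \left(- \frac{1}{6}\right) + 10 \cdot 1\right)\right) - 38\right) \left(-7\right) = \left(- 3 \left(-5 + \left(- \frac{7}{6} + 10\right)\right) - 38\right) \left(-7\right) = \left(- 3 \left(-5 + \frac{53}{6}\right) - 38\right) \left(-7\right) = \left(\left(-3\right) \frac{23}{6} - 38\right) \left(-7\right) = \left(- \frac{23}{2} - 38\right) \left(-7\right) = \left(- \frac{99}{2}\right) \left(-7\right) = \frac{693}{2}$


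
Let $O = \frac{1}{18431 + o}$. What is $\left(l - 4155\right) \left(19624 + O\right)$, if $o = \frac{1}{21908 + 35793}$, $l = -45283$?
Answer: $- \frac{515882354500089611}{531743566} \approx -9.7017 \cdot 10^{8}$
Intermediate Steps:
$o = \frac{1}{57701} \approx 1.7331 \cdot 10^{-5}$
$O = \frac{57701}{1063487132}$ ($O = \frac{1}{18431 + \frac{1}{57701}} = \frac{1}{\frac{1063487132}{57701}} = \frac{57701}{1063487132} \approx 5.4256 \cdot 10^{-5}$)
$\left(l - 4155\right) \left(19624 + O\right) = \left(-45283 - 4155\right) \left(19624 + \frac{57701}{1063487132}\right) = \left(-49438\right) \frac{20869871536069}{1063487132} = - \frac{515882354500089611}{531743566}$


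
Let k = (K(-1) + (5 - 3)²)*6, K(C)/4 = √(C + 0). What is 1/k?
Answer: 1/48 - I/48 ≈ 0.020833 - 0.020833*I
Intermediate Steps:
K(C) = 4*√C (K(C) = 4*√(C + 0) = 4*√C)
k = 24 + 24*I (k = (4*√(-1) + (5 - 3)²)*6 = (4*I + 2²)*6 = (4*I + 4)*6 = (4 + 4*I)*6 = 24 + 24*I ≈ 24.0 + 24.0*I)
1/k = 1/(24 + 24*I) = (24 - 24*I)/1152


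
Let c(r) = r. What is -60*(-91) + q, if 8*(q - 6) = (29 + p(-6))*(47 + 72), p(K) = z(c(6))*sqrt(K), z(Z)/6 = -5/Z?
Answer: 47179/8 - 595*I*sqrt(6)/8 ≈ 5897.4 - 182.18*I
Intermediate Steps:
z(Z) = -30/Z (z(Z) = 6*(-5/Z) = -30/Z)
p(K) = -5*sqrt(K) (p(K) = (-30/6)*sqrt(K) = (-30*1/6)*sqrt(K) = -5*sqrt(K))
q = 3499/8 - 595*I*sqrt(6)/8 (q = 6 + ((29 - 5*I*sqrt(6))*(47 + 72))/8 = 6 + ((29 - 5*I*sqrt(6))*119)/8 = 6 + (3451 - 595*I*sqrt(6))/8 = 6 + (3451/8 - 595*I*sqrt(6)/8) = 3499/8 - 595*I*sqrt(6)/8 ≈ 437.38 - 182.18*I)
-60*(-91) + q = -60*(-91) + (3499/8 - 595*I*sqrt(6)/8) = 5460 + (3499/8 - 595*I*sqrt(6)/8) = 47179/8 - 595*I*sqrt(6)/8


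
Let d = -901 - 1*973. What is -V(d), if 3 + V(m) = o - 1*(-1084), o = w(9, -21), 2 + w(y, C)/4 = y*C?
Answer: -317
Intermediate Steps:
w(y, C) = -8 + 4*C*y (w(y, C) = -8 + 4*(y*C) = -8 + 4*(C*y) = -8 + 4*C*y)
o = -764 (o = -8 + 4*(-21)*9 = -8 - 756 = -764)
d = -1874 (d = -901 - 973 = -1874)
V(m) = 317 (V(m) = -3 + (-764 - 1*(-1084)) = -3 + (-764 + 1084) = -3 + 320 = 317)
-V(d) = -1*317 = -317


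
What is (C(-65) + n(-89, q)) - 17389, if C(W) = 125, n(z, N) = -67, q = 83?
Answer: -17331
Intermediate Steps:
(C(-65) + n(-89, q)) - 17389 = (125 - 67) - 17389 = 58 - 17389 = -17331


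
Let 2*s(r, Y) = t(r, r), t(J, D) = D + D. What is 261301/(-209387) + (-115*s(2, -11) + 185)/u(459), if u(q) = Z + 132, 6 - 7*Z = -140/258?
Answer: -7975002557/5026963096 ≈ -1.5864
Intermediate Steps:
Z = 844/903 (Z = 6/7 - (-20)/258 = 6/7 - ⅐*(-70/129) = 6/7 + 10/129 = 844/903 ≈ 0.93466)
t(J, D) = 2*D
s(r, Y) = r (s(r, Y) = (2*r)/2 = r)
u(q) = 120040/903 (u(q) = 844/903 + 132 = 120040/903)
261301/(-209387) + (-115*s(2, -11) + 185)/u(459) = 261301/(-209387) + (-115*2 + 185)/(120040/903) = 261301*(-1/209387) + (-230 + 185)*(903/120040) = -261301/209387 - 45*903/120040 = -261301/209387 - 8127/24008 = -7975002557/5026963096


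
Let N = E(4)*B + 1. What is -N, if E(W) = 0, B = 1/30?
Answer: -1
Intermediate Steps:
B = 1/30 ≈ 0.033333
N = 1 (N = 0*(1/30) + 1 = 0 + 1 = 1)
-N = -1*1 = -1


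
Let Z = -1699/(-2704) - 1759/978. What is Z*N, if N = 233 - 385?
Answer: 29399783/165282 ≈ 177.88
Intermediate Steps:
Z = -1547357/1322256 (Z = -1699*(-1/2704) - 1759*1/978 = 1699/2704 - 1759/978 = -1547357/1322256 ≈ -1.1702)
N = -152
Z*N = -1547357/1322256*(-152) = 29399783/165282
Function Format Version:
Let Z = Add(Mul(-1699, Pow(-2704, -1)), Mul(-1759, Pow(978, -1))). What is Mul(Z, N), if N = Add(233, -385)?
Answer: Rational(29399783, 165282) ≈ 177.88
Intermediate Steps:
Z = Rational(-1547357, 1322256) (Z = Add(Mul(-1699, Rational(-1, 2704)), Mul(-1759, Rational(1, 978))) = Add(Rational(1699, 2704), Rational(-1759, 978)) = Rational(-1547357, 1322256) ≈ -1.1702)
N = -152
Mul(Z, N) = Mul(Rational(-1547357, 1322256), -152) = Rational(29399783, 165282)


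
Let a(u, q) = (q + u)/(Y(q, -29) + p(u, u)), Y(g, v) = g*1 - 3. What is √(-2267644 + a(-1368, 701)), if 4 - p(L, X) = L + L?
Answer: I*√2978133402298/1146 ≈ 1505.9*I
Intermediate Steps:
p(L, X) = 4 - 2*L (p(L, X) = 4 - (L + L) = 4 - 2*L)
Y(g, v) = -3 + g (Y(g, v) = g - 3 = -3 + g)
a(u, q) = (q + u)/(1 + q - 2*u) (a(u, q) = (q + u)/((-3 + q) + (4 - 2*u)) = (q + u)/(1 + q - 2*u))
√(-2267644 + a(-1368, 701)) = √(-2267644 + (701 - 1368)/(1 + 701 - 2*(-1368))) = √(-2267644 - 667/(1 + 701 + 2736)) = √(-2267644 - 667/3438) = √(-7796160739/3438) = I*√2978133402298/1146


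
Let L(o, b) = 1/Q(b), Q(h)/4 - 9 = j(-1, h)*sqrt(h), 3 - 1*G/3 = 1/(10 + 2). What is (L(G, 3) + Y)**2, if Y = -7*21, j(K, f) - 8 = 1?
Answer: 28010557/1296 - 10585*sqrt(3)/2592 ≈ 21606.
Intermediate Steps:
G = 35/4 (G = 9 - 3/(10 + 2) = 9 - 3/12 = 9 - 3*1/12 = 9 - 1/4 = 35/4 ≈ 8.7500)
j(K, f) = 9 (j(K, f) = 8 + 1 = 9)
Q(h) = 36 + 36*sqrt(h) (Q(h) = 36 + 4*(9*sqrt(h)) = 36 + 36*sqrt(h))
L(o, b) = 1/(36 + 36*sqrt(b))
Y = -147
(L(G, 3) + Y)**2 = (1/(36*(1 + sqrt(3))) - 147)**2 = (-147 + 1/(36*(1 + sqrt(3))))**2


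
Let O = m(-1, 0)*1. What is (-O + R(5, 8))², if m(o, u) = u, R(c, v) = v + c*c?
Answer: 1089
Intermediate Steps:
R(c, v) = v + c²
O = 0 (O = 0*1 = 0)
(-O + R(5, 8))² = (-1*0 + (8 + 5²))² = (0 + (8 + 25))² = (0 + 33)² = 33² = 1089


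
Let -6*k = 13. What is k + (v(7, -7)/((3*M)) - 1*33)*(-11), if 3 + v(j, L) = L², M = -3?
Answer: 7507/18 ≈ 417.06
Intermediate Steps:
k = -13/6 (k = -⅙*13 = -13/6 ≈ -2.1667)
v(j, L) = -3 + L²
k + (v(7, -7)/((3*M)) - 1*33)*(-11) = -13/6 + ((-3 + (-7)²)/((3*(-3))) - 1*33)*(-11) = -13/6 + ((-3 + 49)/(-9) - 33)*(-11) = -13/6 + (46*(-⅑) - 33)*(-11) = -13/6 + (-46/9 - 33)*(-11) = -13/6 - 343/9*(-11) = -13/6 + 3773/9 = 7507/18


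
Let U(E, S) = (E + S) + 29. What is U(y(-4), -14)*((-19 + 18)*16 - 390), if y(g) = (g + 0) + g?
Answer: -2842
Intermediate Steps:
y(g) = 2*g (y(g) = g + g = 2*g)
U(E, S) = 29 + E + S
U(y(-4), -14)*((-19 + 18)*16 - 390) = (29 + 2*(-4) - 14)*((-19 + 18)*16 - 390) = (29 - 8 - 14)*(-1*16 - 390) = 7*(-16 - 390) = 7*(-406) = -2842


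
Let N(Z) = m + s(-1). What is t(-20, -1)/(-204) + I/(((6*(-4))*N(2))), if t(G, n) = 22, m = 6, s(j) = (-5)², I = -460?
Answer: 269/527 ≈ 0.51044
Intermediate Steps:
s(j) = 25
N(Z) = 31 (N(Z) = 6 + 25 = 31)
t(-20, -1)/(-204) + I/(((6*(-4))*N(2))) = 22/(-204) - 460/((6*(-4))*31) = 22*(-1/204) - 460/((-24*31)) = -11/102 - 460/(-744) = -11/102 - 460*(-1/744) = -11/102 + 115/186 = 269/527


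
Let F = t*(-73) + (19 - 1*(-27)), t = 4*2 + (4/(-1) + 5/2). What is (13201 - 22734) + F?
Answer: -19923/2 ≈ -9961.5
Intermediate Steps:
t = 13/2 (t = 8 + (4*(-1) + 5*(1/2)) = 8 + (-4 + 5/2) = 8 - 3/2 = 13/2 ≈ 6.5000)
F = -857/2 (F = (13/2)*(-73) + (19 - 1*(-27)) = -949/2 + (19 + 27) = -949/2 + 46 = -857/2 ≈ -428.50)
(13201 - 22734) + F = (13201 - 22734) - 857/2 = -9533 - 857/2 = -19923/2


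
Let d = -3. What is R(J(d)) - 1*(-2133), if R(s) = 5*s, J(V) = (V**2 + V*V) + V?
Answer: 2208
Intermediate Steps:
J(V) = V + 2*V**2 (J(V) = (V**2 + V**2) + V = 2*V**2 + V = V + 2*V**2)
R(J(d)) - 1*(-2133) = 5*(-3*(1 + 2*(-3))) - 1*(-2133) = 5*(-3*(1 - 6)) + 2133 = 5*(-3*(-5)) + 2133 = 5*15 + 2133 = 75 + 2133 = 2208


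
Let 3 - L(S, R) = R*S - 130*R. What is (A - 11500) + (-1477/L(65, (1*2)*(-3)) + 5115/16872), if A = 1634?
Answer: -21464264125/2176488 ≈ -9861.9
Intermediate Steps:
L(S, R) = 3 + 130*R - R*S (L(S, R) = 3 - (R*S - 130*R) = 3 - (-130*R + R*S) = 3 + (130*R - R*S) = 3 + 130*R - R*S)
(A - 11500) + (-1477/L(65, (1*2)*(-3)) + 5115/16872) = (1634 - 11500) + (-1477/(3 + 130*((1*2)*(-3)) - 1*(1*2)*(-3)*65) + 5115/16872) = -9866 + (-1477/(3 + 130*(2*(-3)) - 1*2*(-3)*65) + 5115*(1/16872)) = -9866 + (-1477/(3 + 130*(-6) - 1*(-6)*65) + 1705/5624) = -9866 + (-1477/(3 - 780 + 390) + 1705/5624) = -9866 + (-1477/(-387) + 1705/5624) = -9866 + (-1477*(-1/387) + 1705/5624) = -9866 + (1477/387 + 1705/5624) = -9866 + 8966483/2176488 = -21464264125/2176488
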